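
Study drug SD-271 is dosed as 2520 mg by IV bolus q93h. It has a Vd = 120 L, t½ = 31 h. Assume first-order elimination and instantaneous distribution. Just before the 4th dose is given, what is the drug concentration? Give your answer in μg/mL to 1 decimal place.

f = (1/2)^(τ/t½) = (1/2)^(93/31) ≈ 0.1250.
C₀ = D/Vd = 2520/120 ≈ 21.000 μg/mL.
Before the 4th dose, 3 doses have been given. Superposition: Cmin = C₀·(f + f² + … + f^3).
≈ 21.000 × (0.1250 + 0.0156 + 0.0020) ≈ 21.000 × 0.1426 ≈ 2.995 μg/mL.

3.0 μg/mL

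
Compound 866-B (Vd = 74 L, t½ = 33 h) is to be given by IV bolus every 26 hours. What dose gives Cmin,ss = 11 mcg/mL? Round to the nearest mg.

τ/t½ = 26/33 ≈ 0.78788, so f = (1/2)^(26/33) ≈ 0.579195.
Cmin,ss = (D/Vd)·f/(1−f), so D = Cmin,ss·Vd·(1−f)/f.
D = 11 × 74 × (1−f)/f ≈ 11 × 74 × 0.72653 ≈ 591.40 mg.

591 mg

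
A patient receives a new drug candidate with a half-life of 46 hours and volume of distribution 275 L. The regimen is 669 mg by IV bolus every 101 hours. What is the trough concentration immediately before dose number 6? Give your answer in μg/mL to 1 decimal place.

f = (1/2)^(τ/t½) = (1/2)^(101/46) ≈ 0.2183.
C₀ = D/Vd = 669/275 ≈ 2.433 μg/mL.
Before the 6th dose, 5 doses have been given. Superposition: Cmin = C₀·(f + f² + … + f^5).
≈ 2.433 × (0.2183 + 0.0477 + 0.0104 + 0.0023 + 0.0005) ≈ 2.433 × 0.2792 ≈ 0.679 μg/mL.

0.7 μg/mL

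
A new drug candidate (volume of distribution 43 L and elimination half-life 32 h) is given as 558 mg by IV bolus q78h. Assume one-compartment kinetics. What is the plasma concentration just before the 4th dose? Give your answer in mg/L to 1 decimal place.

2.9 mg/L

f = (1/2)^(τ/t½) = (1/2)^(78/32) ≈ 0.1846.
C₀ = D/Vd = 558/43 ≈ 12.977 mg/L.
Before the 4th dose, 3 doses have been given. Superposition: Cmin = C₀·(f + f² + … + f^3).
≈ 12.977 × (0.1846 + 0.0341 + 0.0063) ≈ 12.977 × 0.2250 ≈ 2.920 mg/L.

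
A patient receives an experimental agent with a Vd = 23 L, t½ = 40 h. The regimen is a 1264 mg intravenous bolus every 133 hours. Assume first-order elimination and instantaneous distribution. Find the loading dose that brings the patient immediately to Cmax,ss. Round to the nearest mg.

1404 mg

f = (1/2)^(133/40) ≈ 0.099787; accumulation ratio R = 1/(1−f) ≈ 1.11085.
Loading dose to hit Cmax,ss on first dose: D_load = D_maint·R ≈ 1264 × 1.11085 ≈ 1404.11 mg.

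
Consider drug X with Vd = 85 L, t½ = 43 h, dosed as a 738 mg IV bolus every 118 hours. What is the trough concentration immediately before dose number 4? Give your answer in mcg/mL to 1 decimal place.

f = (1/2)^(τ/t½) = (1/2)^(118/43) ≈ 0.1493.
C₀ = D/Vd = 738/85 ≈ 8.682 mcg/mL.
Before the 4th dose, 3 doses have been given. Superposition: Cmin = C₀·(f + f² + … + f^3).
≈ 8.682 × (0.1493 + 0.0223 + 0.0033) ≈ 8.682 × 0.1749 ≈ 1.518 mcg/mL.

1.5 mcg/mL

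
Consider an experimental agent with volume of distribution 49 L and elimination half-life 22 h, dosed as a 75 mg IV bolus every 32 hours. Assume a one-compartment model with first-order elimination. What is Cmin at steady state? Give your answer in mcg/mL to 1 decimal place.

k = ln2/t½ = ln2/22 ≈ 0.031507 h⁻¹; fraction remaining f = e^(−kτ) = e^(−0.031507×32) ≈ 0.3649.
At steady state, accumulation factor R = 1/(1 − e^(−kτ)) ≈ 1.5746.
Each bolus raises the concentration by D/Vd = 75/49 ≈ 1.531 mcg/mL.
Steady-state peak Cmax,ss = C₀·R ≈ 1.531 × 1.5746 ≈ 2.411 mcg/mL.
One interval later, Cmin,ss = Cmax,ss·e^(−kτ) ≈ 2.411 × 0.3649 ≈ 0.880 mcg/mL.

0.9 mcg/mL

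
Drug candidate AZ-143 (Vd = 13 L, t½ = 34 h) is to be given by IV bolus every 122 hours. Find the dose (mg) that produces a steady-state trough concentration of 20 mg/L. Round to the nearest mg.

τ/t½ = 122/34 ≈ 3.5882, so f = (1/2)^(122/34) ≈ 0.083145.
Cmin,ss = (D/Vd)·f/(1−f), so D = Cmin,ss·Vd·(1−f)/f.
D = 20 × 13 × (1−f)/f ≈ 20 × 13 × 11.02718 ≈ 2867.07 mg.

2867 mg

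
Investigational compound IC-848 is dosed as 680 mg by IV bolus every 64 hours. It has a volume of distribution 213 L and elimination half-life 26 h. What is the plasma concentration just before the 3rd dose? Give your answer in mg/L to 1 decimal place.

0.7 mg/L

f = (1/2)^(τ/t½) = (1/2)^(64/26) ≈ 0.1816.
C₀ = D/Vd = 680/213 ≈ 3.192 mg/L.
Before the 3rd dose, 2 doses have been given. Superposition: Cmin = C₀·(f + f²).
≈ 3.192 × (0.1816 + 0.0330) ≈ 3.192 × 0.2146 ≈ 0.685 mg/L.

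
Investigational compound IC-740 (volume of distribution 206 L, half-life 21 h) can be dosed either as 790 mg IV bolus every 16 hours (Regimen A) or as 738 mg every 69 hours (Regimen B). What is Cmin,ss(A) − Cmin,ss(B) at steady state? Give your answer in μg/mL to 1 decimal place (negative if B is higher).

5.1 μg/mL

Regimen A: f = (1/2)^(16/21) ≈ 0.5897; Cmin,ss = (790/206)·f/(1−f) ≈ 5.512 μg/mL.
Regimen B: f = (1/2)^(69/21) ≈ 0.1025; Cmin,ss = (738/206)·f/(1−f) ≈ 0.409 μg/mL.
Difference ≈ 5.512 − 0.409 ≈ 5.103 μg/mL.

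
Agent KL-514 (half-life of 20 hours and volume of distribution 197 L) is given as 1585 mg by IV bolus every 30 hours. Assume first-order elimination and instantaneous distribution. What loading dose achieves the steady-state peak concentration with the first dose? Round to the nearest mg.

2452 mg

f = (1/2)^(30/20) ≈ 0.353553; accumulation ratio R = 1/(1−f) ≈ 1.54692.
Loading dose to hit Cmax,ss on first dose: D_load = D_maint·R ≈ 1585 × 1.54692 ≈ 2451.87 mg.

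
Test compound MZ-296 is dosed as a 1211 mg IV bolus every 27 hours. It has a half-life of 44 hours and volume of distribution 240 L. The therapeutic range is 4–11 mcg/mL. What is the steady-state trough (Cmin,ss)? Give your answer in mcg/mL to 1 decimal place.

Over one 27-h interval, 27/44 ≈ 0.61364 half-lives elapse, leaving f ≈ 0.6535 of each dose.
Each bolus raises the concentration by D/Vd = 1211/240 ≈ 5.046 mcg/mL.
Steady-state trough Cmin,ss = C₀·f/(1−f) ≈ 5.046 × 0.6535/0.3465 ≈ 9.517 mcg/mL.
Trough 9.5 mcg/mL vs MEC 4 mcg/mL: adequate.

9.5 mcg/mL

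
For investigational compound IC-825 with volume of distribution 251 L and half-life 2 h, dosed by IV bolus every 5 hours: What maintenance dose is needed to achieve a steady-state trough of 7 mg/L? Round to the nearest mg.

τ/t½ = 5/2 ≈ 2.5, so f = (1/2)^(5/2) ≈ 0.176777.
Cmin,ss = (D/Vd)·f/(1−f), so D = Cmin,ss·Vd·(1−f)/f.
D = 7 × 251 × (1−f)/f ≈ 7 × 251 × 4.65684 ≈ 8182.07 mg.

8182 mg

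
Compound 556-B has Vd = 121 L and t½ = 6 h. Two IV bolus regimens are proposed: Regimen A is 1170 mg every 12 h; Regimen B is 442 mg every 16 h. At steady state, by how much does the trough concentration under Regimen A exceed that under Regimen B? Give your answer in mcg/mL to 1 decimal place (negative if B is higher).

Regimen A: f = (1/2)^(12/6) ≈ 0.2500; Cmin,ss = (1170/121)·f/(1−f) ≈ 3.223 mcg/mL.
Regimen B: f = (1/2)^(16/6) ≈ 0.1575; Cmin,ss = (442/121)·f/(1−f) ≈ 0.683 mcg/mL.
Difference ≈ 3.223 − 0.683 ≈ 2.540 mcg/mL.

2.5 mcg/mL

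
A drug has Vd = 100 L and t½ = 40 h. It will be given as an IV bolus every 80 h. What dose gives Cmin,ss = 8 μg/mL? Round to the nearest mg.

2400 mg

τ/t½ = 80/40 ≈ 2, so f = (1/2)^(80/40) ≈ 0.250000.
Cmin,ss = (D/Vd)·f/(1−f), so D = Cmin,ss·Vd·(1−f)/f.
D = 8 × 100 × (1−f)/f ≈ 8 × 100 × 3.00000 ≈ 2400.00 mg.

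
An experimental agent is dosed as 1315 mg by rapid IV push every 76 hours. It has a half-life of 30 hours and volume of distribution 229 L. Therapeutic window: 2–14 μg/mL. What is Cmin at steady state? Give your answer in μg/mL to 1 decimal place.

τ/t½ = 76/30 ≈ 2.5333, so fraction remaining f = (1/2)^(76/30) ≈ 0.1727.
Single-dose peak C₀ = D/Vd = 1315/229 ≈ 5.742 μg/mL.
Steady-state trough Cmin,ss = C₀·f/(1−f) ≈ 5.742 × 0.1727/0.8273 ≈ 1.199 μg/mL.
Trough 1.2 μg/mL vs MEC 2 μg/mL: subtherapeutic.

1.2 μg/mL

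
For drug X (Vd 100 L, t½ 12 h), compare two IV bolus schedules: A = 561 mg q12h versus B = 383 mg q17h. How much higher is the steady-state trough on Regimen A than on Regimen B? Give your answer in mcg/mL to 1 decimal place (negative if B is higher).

3.3 mcg/mL

Regimen A: f = (1/2)^(12/12) ≈ 0.5000; Cmin,ss = (561/100)·f/(1−f) ≈ 5.610 mcg/mL.
Regimen B: f = (1/2)^(17/12) ≈ 0.3746; Cmin,ss = (383/100)·f/(1−f) ≈ 2.294 mcg/mL.
Difference ≈ 5.610 − 2.294 ≈ 3.316 mcg/mL.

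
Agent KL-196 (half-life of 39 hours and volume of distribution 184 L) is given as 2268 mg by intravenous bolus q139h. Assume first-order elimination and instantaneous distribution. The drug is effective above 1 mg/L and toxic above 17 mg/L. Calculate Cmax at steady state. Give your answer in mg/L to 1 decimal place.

τ/t½ = 139/39 ≈ 3.5641, so fraction remaining f = (1/2)^(139/39) ≈ 0.0845.
At steady state, accumulation factor R = 1/(1 − e^(−kτ)) ≈ 1.0923.
Each bolus raises the concentration by D/Vd = 2268/184 ≈ 12.326 mg/L.
Steady-state peak Cmax,ss = C₀·R ≈ 12.326 × 1.0923 ≈ 13.464 mg/L.
Peak 13.5 mg/L vs MTC 17 mg/L: below toxic threshold.

13.5 mg/L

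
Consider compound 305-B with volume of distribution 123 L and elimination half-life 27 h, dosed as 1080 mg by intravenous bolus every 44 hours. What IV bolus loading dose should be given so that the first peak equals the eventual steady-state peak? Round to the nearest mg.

f = (1/2)^(44/27) ≈ 0.323171; accumulation ratio R = 1/(1−f) ≈ 1.47748.
Loading dose to hit Cmax,ss on first dose: D_load = D_maint·R ≈ 1080 × 1.47748 ≈ 1595.68 mg.

1596 mg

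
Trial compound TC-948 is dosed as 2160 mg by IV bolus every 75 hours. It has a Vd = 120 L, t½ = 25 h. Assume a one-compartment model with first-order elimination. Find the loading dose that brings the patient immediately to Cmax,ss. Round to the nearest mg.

2469 mg

f = (1/2)^(75/25) ≈ 0.125000; accumulation ratio R = 1/(1−f) ≈ 1.14286.
Loading dose to hit Cmax,ss on first dose: D_load = D_maint·R ≈ 2160 × 1.14286 ≈ 2468.58 mg.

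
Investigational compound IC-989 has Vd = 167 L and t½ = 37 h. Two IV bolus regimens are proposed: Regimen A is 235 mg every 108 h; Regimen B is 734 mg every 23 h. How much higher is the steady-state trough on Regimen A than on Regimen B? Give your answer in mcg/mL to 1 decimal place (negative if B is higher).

-7.9 mcg/mL

Regimen A: f = (1/2)^(108/37) ≈ 0.1322; Cmin,ss = (235/167)·f/(1−f) ≈ 0.214 mcg/mL.
Regimen B: f = (1/2)^(23/37) ≈ 0.6499; Cmin,ss = (734/167)·f/(1−f) ≈ 8.159 mcg/mL.
Difference ≈ 0.214 − 8.159 ≈ -7.945 mcg/mL.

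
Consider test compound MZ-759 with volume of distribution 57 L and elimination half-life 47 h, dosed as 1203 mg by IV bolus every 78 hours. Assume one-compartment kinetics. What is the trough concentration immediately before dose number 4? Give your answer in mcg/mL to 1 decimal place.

f = (1/2)^(τ/t½) = (1/2)^(78/47) ≈ 0.3165.
C₀ = D/Vd = 1203/57 ≈ 21.105 mcg/mL.
Before the 4th dose, 3 doses have been given. Superposition: Cmin = C₀·(f + f² + … + f^3).
≈ 21.105 × (0.3165 + 0.1002 + 0.0317) ≈ 21.105 × 0.4484 ≈ 9.463 mcg/mL.

9.5 mcg/mL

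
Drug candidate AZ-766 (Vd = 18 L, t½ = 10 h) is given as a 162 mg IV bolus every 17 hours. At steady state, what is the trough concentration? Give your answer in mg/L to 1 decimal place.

4.0 mg/L

τ/t½ = 17/10 ≈ 1.7, so fraction remaining f = (1/2)^(17/10) ≈ 0.3078.
Accumulation ratio R = 1/(1 − f) ≈ 1/0.6922 ≈ 1.4447.
Single-dose peak C₀ = D/Vd = 162/18 ≈ 9.000 mg/L.
Steady-state peak Cmax,ss = C₀·R ≈ 9.000 × 1.4447 ≈ 13.002 mg/L.
One interval later, Cmin,ss = Cmax,ss·e^(−kτ) ≈ 13.002 × 0.3078 ≈ 4.002 mg/L.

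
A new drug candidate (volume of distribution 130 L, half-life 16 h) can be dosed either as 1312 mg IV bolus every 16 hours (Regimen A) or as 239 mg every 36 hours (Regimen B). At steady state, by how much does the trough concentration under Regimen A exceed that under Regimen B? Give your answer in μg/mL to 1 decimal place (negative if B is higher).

9.6 μg/mL

Regimen A: f = (1/2)^(16/16) ≈ 0.5000; Cmin,ss = (1312/130)·f/(1−f) ≈ 10.092 μg/mL.
Regimen B: f = (1/2)^(36/16) ≈ 0.2102; Cmin,ss = (239/130)·f/(1−f) ≈ 0.489 μg/mL.
Difference ≈ 10.092 − 0.489 ≈ 9.603 μg/mL.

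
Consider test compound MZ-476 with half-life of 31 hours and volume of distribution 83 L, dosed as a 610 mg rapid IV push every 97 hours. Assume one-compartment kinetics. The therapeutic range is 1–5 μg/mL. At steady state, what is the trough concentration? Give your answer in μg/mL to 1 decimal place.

0.9 μg/mL

Over one 97-h interval, 97/31 ≈ 3.129 half-lives elapse, leaving f ≈ 0.1143 of each dose.
Single-dose peak C₀ = D/Vd = 610/83 ≈ 7.349 μg/mL.
Steady-state trough Cmin,ss = C₀·f/(1−f) ≈ 7.349 × 0.1143/0.8857 ≈ 0.948 μg/mL.
Trough 0.9 μg/mL vs MEC 1 μg/mL: subtherapeutic.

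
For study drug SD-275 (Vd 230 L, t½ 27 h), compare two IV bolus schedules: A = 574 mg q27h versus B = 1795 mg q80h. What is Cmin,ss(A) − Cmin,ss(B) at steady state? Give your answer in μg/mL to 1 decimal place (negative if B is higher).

1.3 μg/mL

Regimen A: f = (1/2)^(27/27) ≈ 0.5000; Cmin,ss = (574/230)·f/(1−f) ≈ 2.496 μg/mL.
Regimen B: f = (1/2)^(80/27) ≈ 0.1283; Cmin,ss = (1795/230)·f/(1−f) ≈ 1.149 μg/mL.
Difference ≈ 2.496 − 1.149 ≈ 1.347 μg/mL.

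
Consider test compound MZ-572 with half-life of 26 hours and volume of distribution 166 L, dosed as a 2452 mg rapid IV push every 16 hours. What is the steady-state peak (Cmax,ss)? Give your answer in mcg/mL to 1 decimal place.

k = ln2/t½ = ln2/26 ≈ 0.026660 h⁻¹; fraction remaining f = e^(−kτ) = e^(−0.026660×16) ≈ 0.6528.
At steady state, accumulation factor R = 1/(1 − e^(−kτ)) ≈ 2.8802.
Each bolus raises the concentration by D/Vd = 2452/166 ≈ 14.771 mcg/mL.
Steady-state peak Cmax,ss = C₀·R ≈ 14.771 × 2.8802 ≈ 42.543 mcg/mL.

42.5 mcg/mL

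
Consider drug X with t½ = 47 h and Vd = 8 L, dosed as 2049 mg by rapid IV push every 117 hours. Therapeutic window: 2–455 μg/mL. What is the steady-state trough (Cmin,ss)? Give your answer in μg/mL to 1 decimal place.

55.5 μg/mL

τ/t½ = 117/47 ≈ 2.4894, so fraction remaining f = (1/2)^(117/47) ≈ 0.1781.
At steady state, accumulation factor R = 1/(1 − e^(−kτ)) ≈ 1.2167.
Each bolus raises the concentration by D/Vd = 2049/8 ≈ 256.125 μg/mL.
Steady-state peak Cmax,ss = C₀·R ≈ 256.125 × 1.2167 ≈ 311.627 μg/mL.
One interval later, Cmin,ss = Cmax,ss·e^(−kτ) ≈ 311.627 × 0.1781 ≈ 55.501 μg/mL.
Trough 55.5 μg/mL vs MEC 2 μg/mL: adequate.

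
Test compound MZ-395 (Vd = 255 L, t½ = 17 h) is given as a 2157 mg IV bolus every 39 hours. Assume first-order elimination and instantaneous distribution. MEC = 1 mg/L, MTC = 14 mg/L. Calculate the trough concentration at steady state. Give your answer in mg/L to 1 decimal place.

2.2 mg/L

Over one 39-h interval, 39/17 ≈ 2.2941 half-lives elapse, leaving f ≈ 0.2039 of each dose.
Accumulation ratio R = 1/(1 − f) ≈ 1/0.7961 ≈ 1.2561.
Single-dose peak C₀ = D/Vd = 2157/255 ≈ 8.459 mg/L.
Cmax,ss = C₀/(1 − f) ≈ 8.459/0.7961 ≈ 10.626 mg/L.
One interval later, Cmin,ss = Cmax,ss·e^(−kτ) ≈ 10.626 × 0.2039 ≈ 2.167 mg/L.
Trough 2.2 mg/L vs MEC 1 mg/L: adequate.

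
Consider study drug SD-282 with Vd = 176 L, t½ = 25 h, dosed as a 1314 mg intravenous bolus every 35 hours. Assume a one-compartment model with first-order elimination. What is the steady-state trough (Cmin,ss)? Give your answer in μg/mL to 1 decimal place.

4.6 μg/mL

Over one 35-h interval, 35/25 ≈ 1.4 half-lives elapse, leaving f ≈ 0.3789 of each dose.
Single-dose peak C₀ = D/Vd = 1314/176 ≈ 7.466 μg/mL.
Steady-state trough Cmin,ss = C₀·f/(1−f) ≈ 7.466 × 0.3789/0.6211 ≈ 4.555 μg/mL.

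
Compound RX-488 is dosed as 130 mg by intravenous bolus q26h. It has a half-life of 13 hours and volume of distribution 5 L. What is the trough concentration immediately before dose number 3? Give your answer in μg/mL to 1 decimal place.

8.1 μg/mL

f = (1/2)^(τ/t½) = (1/2)^(26/13) ≈ 0.2500.
C₀ = D/Vd = 130/5 ≈ 26.000 μg/mL.
Before the 3rd dose, 2 doses have been given. Superposition: Cmin = C₀·(f + f²).
≈ 26.000 × (0.2500 + 0.0625) ≈ 26.000 × 0.3125 ≈ 8.125 μg/mL.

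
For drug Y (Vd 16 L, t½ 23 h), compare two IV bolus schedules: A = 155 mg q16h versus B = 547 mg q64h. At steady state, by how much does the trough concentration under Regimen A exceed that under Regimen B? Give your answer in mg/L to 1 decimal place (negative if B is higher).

Regimen A: f = (1/2)^(16/23) ≈ 0.6174; Cmin,ss = (155/16)·f/(1−f) ≈ 15.633 mg/L.
Regimen B: f = (1/2)^(64/23) ≈ 0.1453; Cmin,ss = (547/16)·f/(1−f) ≈ 5.812 mg/L.
Difference ≈ 15.633 − 5.812 ≈ 9.821 mg/L.

9.8 mg/L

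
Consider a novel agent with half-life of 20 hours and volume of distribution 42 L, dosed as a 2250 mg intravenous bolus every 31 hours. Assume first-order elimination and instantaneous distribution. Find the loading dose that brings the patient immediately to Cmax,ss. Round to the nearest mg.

f = (1/2)^(31/20) ≈ 0.341510; accumulation ratio R = 1/(1−f) ≈ 1.51863.
Loading dose to hit Cmax,ss on first dose: D_load = D_maint·R ≈ 2250 × 1.51863 ≈ 3416.92 mg.

3417 mg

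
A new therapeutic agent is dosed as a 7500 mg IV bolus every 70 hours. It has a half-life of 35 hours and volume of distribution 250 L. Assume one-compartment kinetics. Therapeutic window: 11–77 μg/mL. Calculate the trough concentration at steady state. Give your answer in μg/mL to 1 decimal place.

10.0 μg/mL

τ = 70 h = 2 half-lives, so f = (1/2)^2 = 0.25.
Accumulation ratio R = 1/(1 − f) = 1/0.75 = 4/3.
Single-dose peak C₀ = D/Vd = 7500/250 = 30 μg/mL.
Steady-state peak Cmax,ss = C₀·R = 30 × 4/3 ≈ 40.000 μg/mL.
Steady-state trough Cmin,ss = Cmax,ss·f ≈ 40.000 × 0.25 ≈ 10.000 μg/mL.
Trough 10.0 μg/mL vs MEC 11 μg/mL: subtherapeutic.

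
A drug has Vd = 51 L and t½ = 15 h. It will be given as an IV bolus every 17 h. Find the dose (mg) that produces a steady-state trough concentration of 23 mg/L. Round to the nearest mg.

τ/t½ = 17/15 ≈ 1.1333, so f = (1/2)^(17/15) ≈ 0.455861.
Cmin,ss = (D/Vd)·f/(1−f), so D = Cmin,ss·Vd·(1−f)/f.
D = 23 × 51 × (1−f)/f ≈ 23 × 51 × 1.19365 ≈ 1400.15 mg.

1400 mg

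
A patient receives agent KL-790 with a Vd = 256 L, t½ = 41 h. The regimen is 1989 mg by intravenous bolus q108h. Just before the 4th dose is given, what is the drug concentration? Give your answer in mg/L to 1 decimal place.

f = (1/2)^(τ/t½) = (1/2)^(108/41) ≈ 0.1611.
C₀ = D/Vd = 1989/256 ≈ 7.770 mg/L.
Before the 4th dose, 3 doses have been given. Superposition: Cmin = C₀·(f + f² + … + f^3).
≈ 7.770 × (0.1611 + 0.0260 + 0.0042) ≈ 7.770 × 0.1913 ≈ 1.486 mg/L.

1.5 mg/L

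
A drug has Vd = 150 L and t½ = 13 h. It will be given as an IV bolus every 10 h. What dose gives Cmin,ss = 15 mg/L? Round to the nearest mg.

τ/t½ = 10/13 ≈ 0.76923, so f = (1/2)^(10/13) ≈ 0.586730.
Cmin,ss = (D/Vd)·f/(1−f), so D = Cmin,ss·Vd·(1−f)/f.
D = 15 × 150 × (1−f)/f ≈ 15 × 150 × 0.70436 ≈ 1584.81 mg.

1585 mg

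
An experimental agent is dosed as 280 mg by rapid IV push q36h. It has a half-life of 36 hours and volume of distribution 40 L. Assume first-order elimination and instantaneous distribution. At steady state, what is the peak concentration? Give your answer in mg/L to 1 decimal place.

14.0 mg/L

The dosing interval is 1 half-life, so f = 2^(−1) = 0.5.
At steady state, R = 1/(1 − 0.5) = 2/1.
Single-dose peak C₀ = D/Vd = 280/40 = 7 mg/L.
Steady-state peak Cmax,ss = C₀·R = 7 × 2/1 ≈ 14.000 mg/L.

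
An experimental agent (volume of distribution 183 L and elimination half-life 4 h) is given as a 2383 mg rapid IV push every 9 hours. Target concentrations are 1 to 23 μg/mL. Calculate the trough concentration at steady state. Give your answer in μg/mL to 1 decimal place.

3.5 μg/mL

Over one 9-h interval, 9/4 ≈ 2.25 half-lives elapse, leaving f ≈ 0.2102 of each dose.
Each bolus raises the concentration by D/Vd = 2383/183 ≈ 13.022 μg/mL.
Steady-state trough Cmin,ss = C₀·f/(1−f) ≈ 13.022 × 0.2102/0.7898 ≈ 3.466 μg/mL.
Trough 3.5 μg/mL vs MEC 1 μg/mL: adequate.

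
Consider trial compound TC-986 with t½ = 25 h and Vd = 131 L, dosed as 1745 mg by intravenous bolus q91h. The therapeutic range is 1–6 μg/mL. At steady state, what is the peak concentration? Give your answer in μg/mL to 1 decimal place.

τ/t½ = 91/25 ≈ 3.64, so fraction remaining f = (1/2)^(91/25) ≈ 0.0802.
Accumulation ratio R = 1/(1 − f) ≈ 1/0.9198 ≈ 1.0872.
Each bolus raises the concentration by D/Vd = 1745/131 ≈ 13.321 μg/mL.
Steady-state peak Cmax,ss = C₀·R ≈ 13.321 × 1.0872 ≈ 14.483 μg/mL.
Peak 14.5 μg/mL vs MTC 6 μg/mL: exceeds toxic threshold.

14.5 μg/mL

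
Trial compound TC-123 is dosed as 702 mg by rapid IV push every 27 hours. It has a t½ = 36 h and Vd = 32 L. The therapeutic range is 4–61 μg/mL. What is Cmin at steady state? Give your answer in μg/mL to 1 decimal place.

32.2 μg/mL

τ/t½ = 27/36 ≈ 0.75, so fraction remaining f = (1/2)^(27/36) ≈ 0.5946.
Accumulation ratio R = 1/(1 − f) ≈ 1/0.4054 ≈ 2.4667.
Each bolus raises the concentration by D/Vd = 702/32 ≈ 21.938 μg/mL.
Steady-state peak Cmax,ss = C₀·R ≈ 21.938 × 2.4667 ≈ 54.114 μg/mL.
One interval later, Cmin,ss = Cmax,ss·e^(−kτ) ≈ 54.114 × 0.5946 ≈ 32.176 μg/mL.
Trough 32.2 μg/mL vs MEC 4 μg/mL: adequate.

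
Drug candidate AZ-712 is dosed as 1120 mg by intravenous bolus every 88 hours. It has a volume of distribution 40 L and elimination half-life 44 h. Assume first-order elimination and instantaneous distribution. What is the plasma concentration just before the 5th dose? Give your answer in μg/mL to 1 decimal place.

f = (1/2)^(τ/t½) = (1/2)^(88/44) ≈ 0.2500.
C₀ = D/Vd = 1120/40 ≈ 28.000 μg/mL.
Before the 5th dose, 4 doses have been given. Superposition: Cmin = C₀·(f + f² + … + f^4).
≈ 28.000 × (0.2500 + 0.0625 + 0.0156 + 0.0039) ≈ 28.000 × 0.3320 ≈ 9.296 μg/mL.

9.3 μg/mL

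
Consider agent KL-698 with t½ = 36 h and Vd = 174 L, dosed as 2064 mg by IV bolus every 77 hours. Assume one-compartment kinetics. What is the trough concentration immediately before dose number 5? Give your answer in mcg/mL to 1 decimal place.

f = (1/2)^(τ/t½) = (1/2)^(77/36) ≈ 0.2271.
C₀ = D/Vd = 2064/174 ≈ 11.862 mcg/mL.
Before the 5th dose, 4 doses have been given. Superposition: Cmin = C₀·(f + f² + … + f^4).
≈ 11.862 × (0.2271 + 0.0516 + 0.0117 + 0.0027) ≈ 11.862 × 0.2931 ≈ 3.477 mcg/mL.

3.5 mcg/mL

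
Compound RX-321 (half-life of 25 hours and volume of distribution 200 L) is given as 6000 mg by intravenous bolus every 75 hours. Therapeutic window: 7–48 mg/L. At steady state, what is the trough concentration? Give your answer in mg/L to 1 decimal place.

4.3 mg/L

The dosing interval is 3 half-lives, so f = 2^(−3) = 0.125.
At steady state, R = 1/(1 − 0.125) = 8/7.
Single-dose peak C₀ = D/Vd = 6000/200 = 30 mg/L.
Steady-state peak Cmax,ss = C₀·R = 30 × 8/7 ≈ 34.286 mg/L.
Steady-state trough Cmin,ss = Cmax,ss·f ≈ 34.286 × 0.125 ≈ 4.286 mg/L.
Trough 4.3 mg/L vs MEC 7 mg/L: subtherapeutic.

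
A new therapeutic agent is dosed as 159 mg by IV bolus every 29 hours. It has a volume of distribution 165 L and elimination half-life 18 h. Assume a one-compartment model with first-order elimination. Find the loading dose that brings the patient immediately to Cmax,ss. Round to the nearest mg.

f = (1/2)^(29/18) ≈ 0.327346; accumulation ratio R = 1/(1−f) ≈ 1.48665.
Loading dose to hit Cmax,ss on first dose: D_load = D_maint·R ≈ 159 × 1.48665 ≈ 236.38 mg.

236 mg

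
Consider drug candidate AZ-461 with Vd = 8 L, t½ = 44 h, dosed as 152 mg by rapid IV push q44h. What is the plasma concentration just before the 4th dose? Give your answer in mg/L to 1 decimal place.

f = (1/2)^(τ/t½) = (1/2)^(44/44) ≈ 0.5000.
C₀ = D/Vd = 152/8 ≈ 19.000 mg/L.
Before the 4th dose, 3 doses have been given. Superposition: Cmin = C₀·(f + f² + … + f^3).
≈ 19.000 × (0.5000 + 0.2500 + 0.1250) ≈ 19.000 × 0.8750 ≈ 16.625 mg/L.

16.6 mg/L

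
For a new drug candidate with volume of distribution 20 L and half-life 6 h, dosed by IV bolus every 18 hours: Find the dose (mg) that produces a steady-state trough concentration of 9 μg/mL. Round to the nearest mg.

τ/t½ = 18/6 ≈ 3, so f = (1/2)^(18/6) ≈ 0.125000.
Cmin,ss = (D/Vd)·f/(1−f), so D = Cmin,ss·Vd·(1−f)/f.
D = 9 × 20 × (1−f)/f ≈ 9 × 20 × 7.00000 ≈ 1260.00 mg.

1260 mg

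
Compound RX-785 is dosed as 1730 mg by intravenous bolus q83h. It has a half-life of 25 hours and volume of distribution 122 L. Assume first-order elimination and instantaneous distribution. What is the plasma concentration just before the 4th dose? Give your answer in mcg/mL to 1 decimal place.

1.6 mcg/mL

f = (1/2)^(τ/t½) = (1/2)^(83/25) ≈ 0.1001.
C₀ = D/Vd = 1730/122 ≈ 14.180 mcg/mL.
Before the 4th dose, 3 doses have been given. Superposition: Cmin = C₀·(f + f² + … + f^3).
≈ 14.180 × (0.1001 + 0.0100 + 0.0010) ≈ 14.180 × 0.1111 ≈ 1.575 mcg/mL.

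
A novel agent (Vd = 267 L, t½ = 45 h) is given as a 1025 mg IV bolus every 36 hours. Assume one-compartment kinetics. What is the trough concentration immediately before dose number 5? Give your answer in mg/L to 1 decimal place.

4.6 mg/L

f = (1/2)^(τ/t½) = (1/2)^(36/45) ≈ 0.5743.
C₀ = D/Vd = 1025/267 ≈ 3.839 mg/L.
Before the 5th dose, 4 doses have been given. Superposition: Cmin = C₀·(f + f² + … + f^4).
≈ 3.839 × (0.5743 + 0.3298 + 0.1894 + 0.1088) ≈ 3.839 × 1.2023 ≈ 4.616 mg/L.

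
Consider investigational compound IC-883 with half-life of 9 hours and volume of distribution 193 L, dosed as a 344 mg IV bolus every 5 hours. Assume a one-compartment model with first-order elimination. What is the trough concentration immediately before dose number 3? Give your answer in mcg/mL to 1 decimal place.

f = (1/2)^(τ/t½) = (1/2)^(5/9) ≈ 0.6804.
C₀ = D/Vd = 344/193 ≈ 1.782 mcg/mL.
Before the 3rd dose, 2 doses have been given. Superposition: Cmin = C₀·(f + f²).
≈ 1.782 × (0.6804 + 0.4629) ≈ 1.782 × 1.1433 ≈ 2.037 mcg/mL.

2.0 mcg/mL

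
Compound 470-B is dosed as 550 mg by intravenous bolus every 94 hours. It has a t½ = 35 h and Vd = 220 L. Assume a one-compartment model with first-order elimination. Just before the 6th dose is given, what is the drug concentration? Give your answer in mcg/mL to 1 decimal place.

f = (1/2)^(τ/t½) = (1/2)^(94/35) ≈ 0.1554.
C₀ = D/Vd = 550/220 ≈ 2.500 mcg/mL.
Before the 6th dose, 5 doses have been given. Superposition: Cmin = C₀·(f + f² + … + f^5).
≈ 2.500 × (0.1554 + 0.0241 + 0.0038 + 0.0006 + 0.0001) ≈ 2.500 × 0.1840 ≈ 0.460 mcg/mL.

0.5 mcg/mL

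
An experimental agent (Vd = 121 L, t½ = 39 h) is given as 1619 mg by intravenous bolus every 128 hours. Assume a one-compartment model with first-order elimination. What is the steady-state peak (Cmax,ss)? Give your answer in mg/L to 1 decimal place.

14.9 mg/L

τ/t½ = 128/39 ≈ 3.2821, so fraction remaining f = (1/2)^(128/39) ≈ 0.1028.
Accumulation ratio R = 1/(1 − f) ≈ 1/0.8972 ≈ 1.1146.
Single-dose peak C₀ = D/Vd = 1619/121 ≈ 13.380 mg/L.
Steady-state peak Cmax,ss = C₀·R ≈ 13.380 × 1.1146 ≈ 14.913 mg/L.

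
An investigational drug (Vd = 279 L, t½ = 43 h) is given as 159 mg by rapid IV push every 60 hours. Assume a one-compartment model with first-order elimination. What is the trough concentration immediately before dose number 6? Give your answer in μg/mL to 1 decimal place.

f = (1/2)^(τ/t½) = (1/2)^(60/43) ≈ 0.3802.
C₀ = D/Vd = 159/279 ≈ 0.570 μg/mL.
Before the 6th dose, 5 doses have been given. Superposition: Cmin = C₀·(f + f² + … + f^5).
≈ 0.570 × (0.3802 + 0.1446 + 0.0550 + 0.0209 + 0.0079) ≈ 0.570 × 0.6086 ≈ 0.347 μg/mL.

0.3 μg/mL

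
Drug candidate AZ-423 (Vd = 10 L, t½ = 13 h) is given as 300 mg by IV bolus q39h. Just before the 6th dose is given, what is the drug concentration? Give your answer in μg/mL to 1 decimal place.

f = (1/2)^(τ/t½) = (1/2)^(39/13) ≈ 0.1250.
C₀ = D/Vd = 300/10 ≈ 30.000 μg/mL.
Before the 6th dose, 5 doses have been given. Superposition: Cmin = C₀·(f + f² + … + f^5).
≈ 30.000 × (0.1250 + 0.0156 + 0.0020 + 0.0002 + 0.0000) ≈ 30.000 × 0.1428 ≈ 4.284 μg/mL.

4.3 μg/mL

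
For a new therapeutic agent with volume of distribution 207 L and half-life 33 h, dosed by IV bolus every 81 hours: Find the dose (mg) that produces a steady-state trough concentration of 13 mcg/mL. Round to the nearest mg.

12059 mg

τ/t½ = 81/33 ≈ 2.4545, so f = (1/2)^(81/33) ≈ 0.182435.
Cmin,ss = (D/Vd)·f/(1−f), so D = Cmin,ss·Vd·(1−f)/f.
D = 13 × 207 × (1−f)/f ≈ 13 × 207 × 4.48140 ≈ 12059.45 mg.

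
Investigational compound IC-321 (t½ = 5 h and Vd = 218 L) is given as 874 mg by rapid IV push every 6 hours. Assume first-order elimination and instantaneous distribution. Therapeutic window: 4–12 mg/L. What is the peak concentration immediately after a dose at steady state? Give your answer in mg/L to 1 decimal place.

7.1 mg/L

Over one 6-h interval, 6/5 ≈ 1.2 half-lives elapse, leaving f ≈ 0.4353 of each dose.
At steady state, accumulation factor R = 1/(1 − e^(−kτ)) ≈ 1.7709.
Each bolus raises the concentration by D/Vd = 874/218 ≈ 4.009 mg/L.
Steady-state peak Cmax,ss = C₀·R ≈ 4.009 × 1.7709 ≈ 7.100 mg/L.
Peak 7.1 mg/L vs MTC 12 mg/L: below toxic threshold.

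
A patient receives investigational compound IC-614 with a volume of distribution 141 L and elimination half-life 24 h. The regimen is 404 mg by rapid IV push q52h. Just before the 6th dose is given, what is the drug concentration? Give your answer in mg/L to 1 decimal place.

0.8 mg/L

f = (1/2)^(τ/t½) = (1/2)^(52/24) ≈ 0.2227.
C₀ = D/Vd = 404/141 ≈ 2.865 mg/L.
Before the 6th dose, 5 doses have been given. Superposition: Cmin = C₀·(f + f² + … + f^5).
≈ 2.865 × (0.2227 + 0.0496 + 0.0110 + 0.0025 + 0.0005) ≈ 2.865 × 0.2863 ≈ 0.820 mg/L.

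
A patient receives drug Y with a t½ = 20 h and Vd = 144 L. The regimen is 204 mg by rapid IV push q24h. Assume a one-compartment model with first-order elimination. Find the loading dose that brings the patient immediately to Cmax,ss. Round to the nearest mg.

f = (1/2)^(24/20) ≈ 0.435275; accumulation ratio R = 1/(1−f) ≈ 1.77077.
Loading dose to hit Cmax,ss on first dose: D_load = D_maint·R ≈ 204 × 1.77077 ≈ 361.24 mg.

361 mg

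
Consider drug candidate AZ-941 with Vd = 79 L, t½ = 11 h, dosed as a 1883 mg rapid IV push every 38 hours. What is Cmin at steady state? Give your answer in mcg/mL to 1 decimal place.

2.4 mcg/mL

τ/t½ = 38/11 ≈ 3.4545, so fraction remaining f = (1/2)^(38/11) ≈ 0.0912.
Accumulation ratio R = 1/(1 − f) ≈ 1/0.9088 ≈ 1.1004.
Single-dose peak C₀ = D/Vd = 1883/79 ≈ 23.835 mcg/mL.
Steady-state peak Cmax,ss = C₀·R ≈ 23.835 × 1.1004 ≈ 26.228 mcg/mL.
Steady-state trough Cmin,ss = Cmax,ss·f ≈ 26.228 × 0.0912 ≈ 2.392 mcg/mL.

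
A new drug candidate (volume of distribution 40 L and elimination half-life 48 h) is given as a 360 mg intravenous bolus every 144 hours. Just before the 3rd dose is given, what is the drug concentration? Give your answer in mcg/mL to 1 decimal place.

1.3 mcg/mL

f = (1/2)^(τ/t½) = (1/2)^(144/48) ≈ 0.1250.
C₀ = D/Vd = 360/40 ≈ 9.000 mcg/mL.
Before the 3rd dose, 2 doses have been given. Superposition: Cmin = C₀·(f + f²).
≈ 9.000 × (0.1250 + 0.0156) ≈ 9.000 × 0.1406 ≈ 1.265 mcg/mL.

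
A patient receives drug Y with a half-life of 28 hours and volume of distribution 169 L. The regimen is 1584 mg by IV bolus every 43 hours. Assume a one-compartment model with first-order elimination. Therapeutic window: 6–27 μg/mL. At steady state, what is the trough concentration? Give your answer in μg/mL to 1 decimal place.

k = ln2/t½ = ln2/28 ≈ 0.024755 h⁻¹; fraction remaining f = e^(−kτ) = e^(−0.024755×43) ≈ 0.3449.
Each bolus raises the concentration by D/Vd = 1584/169 ≈ 9.373 μg/mL.
Steady-state trough Cmin,ss = C₀·f/(1−f) ≈ 9.373 × 0.3449/0.6551 ≈ 4.935 μg/mL.
Trough 4.9 μg/mL vs MEC 6 μg/mL: subtherapeutic.

4.9 μg/mL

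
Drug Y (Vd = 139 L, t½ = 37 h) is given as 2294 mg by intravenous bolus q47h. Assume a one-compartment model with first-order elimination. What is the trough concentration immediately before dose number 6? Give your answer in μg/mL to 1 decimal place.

11.5 μg/mL

f = (1/2)^(τ/t½) = (1/2)^(47/37) ≈ 0.4146.
C₀ = D/Vd = 2294/139 ≈ 16.504 μg/mL.
Before the 6th dose, 5 doses have been given. Superposition: Cmin = C₀·(f + f² + … + f^5).
≈ 16.504 × (0.4146 + 0.1719 + 0.0713 + 0.0295 + 0.0123) ≈ 16.504 × 0.6996 ≈ 11.546 μg/mL.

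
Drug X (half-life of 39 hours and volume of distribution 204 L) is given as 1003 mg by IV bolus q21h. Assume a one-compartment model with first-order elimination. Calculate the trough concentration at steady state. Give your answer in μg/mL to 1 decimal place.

Over one 21-h interval, 21/39 ≈ 0.53846 half-lives elapse, leaving f ≈ 0.6885 of each dose.
At steady state, accumulation factor R = 1/(1 − e^(−kτ)) ≈ 3.2103.
Each bolus raises the concentration by D/Vd = 1003/204 ≈ 4.917 μg/mL.
Steady-state peak Cmax,ss = C₀·R ≈ 4.917 × 3.2103 ≈ 15.785 μg/mL.
One interval later, Cmin,ss = Cmax,ss·e^(−kτ) ≈ 15.785 × 0.6885 ≈ 10.868 μg/mL.

10.9 μg/mL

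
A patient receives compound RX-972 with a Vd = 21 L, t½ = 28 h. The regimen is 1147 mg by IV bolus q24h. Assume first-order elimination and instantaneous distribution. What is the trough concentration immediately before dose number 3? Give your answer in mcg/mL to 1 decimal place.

f = (1/2)^(τ/t½) = (1/2)^(24/28) ≈ 0.5520.
C₀ = D/Vd = 1147/21 ≈ 54.619 mcg/mL.
Before the 3rd dose, 2 doses have been given. Superposition: Cmin = C₀·(f + f²).
≈ 54.619 × (0.5520 + 0.3047) ≈ 54.619 × 0.8567 ≈ 46.792 mcg/mL.

46.8 mcg/mL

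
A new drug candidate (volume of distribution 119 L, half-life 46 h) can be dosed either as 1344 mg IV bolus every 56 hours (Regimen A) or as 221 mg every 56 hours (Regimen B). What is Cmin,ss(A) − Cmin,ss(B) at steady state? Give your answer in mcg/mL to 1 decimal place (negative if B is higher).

Regimen A: f = (1/2)^(56/46) ≈ 0.4301; Cmin,ss = (1344/119)·f/(1−f) ≈ 8.524 mcg/mL.
Regimen B: f = (1/2)^(56/46) ≈ 0.4301; Cmin,ss = (221/119)·f/(1−f) ≈ 1.402 mcg/mL.
Difference ≈ 8.524 − 1.402 ≈ 7.122 mcg/mL.

7.1 mcg/mL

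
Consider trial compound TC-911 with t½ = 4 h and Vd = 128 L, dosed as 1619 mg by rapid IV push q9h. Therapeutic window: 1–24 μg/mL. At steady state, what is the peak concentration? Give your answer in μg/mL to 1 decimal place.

16.0 μg/mL

Over one 9-h interval, 9/4 ≈ 2.25 half-lives elapse, leaving f ≈ 0.2102 of each dose.
At steady state, accumulation factor R = 1/(1 − e^(−kτ)) ≈ 1.2661.
Single-dose peak C₀ = D/Vd = 1619/128 ≈ 12.648 μg/mL.
Steady-state peak Cmax,ss = C₀·R ≈ 12.648 × 1.2661 ≈ 16.014 μg/mL.
Peak 16.0 μg/mL vs MTC 24 μg/mL: below toxic threshold.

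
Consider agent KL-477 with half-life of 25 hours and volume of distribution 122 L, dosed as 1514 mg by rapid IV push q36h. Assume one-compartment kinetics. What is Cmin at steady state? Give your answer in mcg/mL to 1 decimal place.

τ/t½ = 36/25 ≈ 1.44, so fraction remaining f = (1/2)^(36/25) ≈ 0.3686.
Single-dose peak C₀ = D/Vd = 1514/122 ≈ 12.410 mcg/mL.
Steady-state trough Cmin,ss = C₀·f/(1−f) ≈ 12.410 × 0.3686/0.6314 ≈ 7.245 mcg/mL.

7.2 mcg/mL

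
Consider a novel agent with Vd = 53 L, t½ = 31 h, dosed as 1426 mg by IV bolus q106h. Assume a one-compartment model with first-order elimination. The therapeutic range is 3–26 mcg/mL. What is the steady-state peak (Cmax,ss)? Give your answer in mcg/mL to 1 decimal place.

τ/t½ = 106/31 ≈ 3.4194, so fraction remaining f = (1/2)^(106/31) ≈ 0.0935.
At steady state, accumulation factor R = 1/(1 − e^(−kτ)) ≈ 1.1031.
Each bolus raises the concentration by D/Vd = 1426/53 ≈ 26.906 mcg/mL.
Steady-state peak Cmax,ss = C₀·R ≈ 26.906 × 1.1031 ≈ 29.680 mcg/mL.
Peak 29.7 mcg/mL vs MTC 26 mcg/mL: exceeds toxic threshold.

29.7 mcg/mL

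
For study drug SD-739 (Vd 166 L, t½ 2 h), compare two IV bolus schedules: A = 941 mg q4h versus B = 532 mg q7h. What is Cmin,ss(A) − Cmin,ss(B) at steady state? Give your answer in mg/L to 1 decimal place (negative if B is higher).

Regimen A: f = (1/2)^(4/2) ≈ 0.2500; Cmin,ss = (941/166)·f/(1−f) ≈ 1.890 mg/L.
Regimen B: f = (1/2)^(7/2) ≈ 0.0884; Cmin,ss = (532/166)·f/(1−f) ≈ 0.311 mg/L.
Difference ≈ 1.890 − 0.311 ≈ 1.579 mg/L.

1.6 mg/L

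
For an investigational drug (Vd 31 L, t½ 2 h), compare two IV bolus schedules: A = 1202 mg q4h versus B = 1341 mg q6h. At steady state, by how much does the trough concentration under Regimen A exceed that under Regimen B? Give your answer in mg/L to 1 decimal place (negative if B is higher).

Regimen A: f = (1/2)^(4/2) ≈ 0.2500; Cmin,ss = (1202/31)·f/(1−f) ≈ 12.925 mg/L.
Regimen B: f = (1/2)^(6/2) ≈ 0.1250; Cmin,ss = (1341/31)·f/(1−f) ≈ 6.180 mg/L.
Difference ≈ 12.925 − 6.180 ≈ 6.745 mg/L.

6.7 mg/L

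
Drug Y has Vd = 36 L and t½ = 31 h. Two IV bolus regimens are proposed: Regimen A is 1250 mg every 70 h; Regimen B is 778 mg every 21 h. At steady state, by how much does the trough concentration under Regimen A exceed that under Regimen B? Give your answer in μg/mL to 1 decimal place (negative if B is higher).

Regimen A: f = (1/2)^(70/31) ≈ 0.2091; Cmin,ss = (1250/36)·f/(1−f) ≈ 9.180 μg/mL.
Regimen B: f = (1/2)^(21/31) ≈ 0.6253; Cmin,ss = (778/36)·f/(1−f) ≈ 36.065 μg/mL.
Difference ≈ 9.180 − 36.065 ≈ -26.885 μg/mL.

-26.9 μg/mL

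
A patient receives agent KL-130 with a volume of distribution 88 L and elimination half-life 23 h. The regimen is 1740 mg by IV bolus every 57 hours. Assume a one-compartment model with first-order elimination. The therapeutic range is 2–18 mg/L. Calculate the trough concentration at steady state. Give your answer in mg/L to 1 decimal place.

τ/t½ = 57/23 ≈ 2.4783, so fraction remaining f = (1/2)^(57/23) ≈ 0.1795.
At steady state, accumulation factor R = 1/(1 − e^(−kτ)) ≈ 1.2188.
Single-dose peak C₀ = D/Vd = 1740/88 ≈ 19.773 mg/L.
Cmax,ss = C₀/(1 − f) ≈ 19.773/0.8205 ≈ 24.099 mg/L.
One interval later, Cmin,ss = Cmax,ss·e^(−kτ) ≈ 24.099 × 0.1795 ≈ 4.326 mg/L.
Trough 4.3 mg/L vs MEC 2 mg/L: adequate.

4.3 mg/L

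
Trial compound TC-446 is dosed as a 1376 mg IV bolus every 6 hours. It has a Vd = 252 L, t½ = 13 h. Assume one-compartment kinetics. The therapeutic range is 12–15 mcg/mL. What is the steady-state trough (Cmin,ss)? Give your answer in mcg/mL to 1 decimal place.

14.5 mcg/mL

Over one 6-h interval, 6/13 ≈ 0.46154 half-lives elapse, leaving f ≈ 0.7262 of each dose.
Single-dose peak C₀ = D/Vd = 1376/252 ≈ 5.460 mcg/mL.
Steady-state trough Cmin,ss = C₀·f/(1−f) ≈ 5.460 × 0.7262/0.2738 ≈ 14.482 mcg/mL.
Trough 14.5 mcg/mL vs MEC 12 mcg/mL: adequate.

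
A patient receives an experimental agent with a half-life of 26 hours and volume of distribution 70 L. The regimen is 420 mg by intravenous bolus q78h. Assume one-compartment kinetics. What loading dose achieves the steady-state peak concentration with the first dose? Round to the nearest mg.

480 mg

f = (1/2)^(78/26) ≈ 0.125000; accumulation ratio R = 1/(1−f) ≈ 1.14286.
Loading dose to hit Cmax,ss on first dose: D_load = D_maint·R ≈ 420 × 1.14286 ≈ 480.00 mg.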